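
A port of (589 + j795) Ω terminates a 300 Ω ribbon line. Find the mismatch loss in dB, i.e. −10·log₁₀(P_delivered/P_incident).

Γ = (289 + j795)/(889 + j795), |Γ| = 0.709
|Γ|² = 0.503, so P_del/P_inc = 1 − |Γ|² = 0.497
ML = −10·log₁₀(1 − |Γ|²)

mismatch loss ≈ 3.04 dB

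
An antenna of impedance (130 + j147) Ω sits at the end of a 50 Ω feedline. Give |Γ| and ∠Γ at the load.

Γ ≈ 0.72 ∠ 22.2°

Γ = (Z_L − Z_0)/(Z_L + Z_0) = (80 + j147)/(180 + j147)
|Γ| = 167/232 = 0.72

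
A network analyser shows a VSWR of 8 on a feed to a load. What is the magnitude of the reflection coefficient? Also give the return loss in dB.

|Γ| ≈ 0.778; return loss ≈ 2.18 dB

|Γ| = (S − 1)/(S + 1) = (8 − 1)/(8 + 1) = 7/9
RL = −20·log₁₀|Γ| = −20·log₁₀(0.778)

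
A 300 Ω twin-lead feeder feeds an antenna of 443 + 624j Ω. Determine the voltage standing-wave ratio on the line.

Γ = (Z_L − Z_0)/(Z_L + Z_0) = (143 + j624)/(743 + j624)
|Γ| = 640/970 = 0.66
VSWR = (1 + |Γ|)/(1 − |Γ|) = 1.66/0.34

VSWR ≈ 4.88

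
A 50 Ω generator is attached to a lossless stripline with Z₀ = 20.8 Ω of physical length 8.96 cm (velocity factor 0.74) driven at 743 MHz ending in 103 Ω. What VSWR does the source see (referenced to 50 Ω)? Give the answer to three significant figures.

λ = v/f = 0.74·c / 743 MHz = 0.299 m
βl = 2π·l/λ = 2π × 0.3 = 108°
tan(βl) = -3.09
Z_in = Z_0·(Z_L + jZ_0·tanβl)/(Z_0 + jZ_L·tanβl) = 4.62 + j6.44 Ω
Γ_s = (Z_in − Z_s)/(Z_in + Z_s) = (-45.4 + j6.44)/(54.6 + j6.44), |Γ_s| = 0.833
VSWR = (1 + |Γ_s|)/(1 − |Γ_s|)

VSWR ≈ 11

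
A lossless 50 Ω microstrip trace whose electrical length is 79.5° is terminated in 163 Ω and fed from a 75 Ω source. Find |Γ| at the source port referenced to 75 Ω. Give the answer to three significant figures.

tan(βl) = 5.4
Z_in = Z_0·(Z_L + jZ_0·tanβl)/(Z_0 + jZ_L·tanβl) = 15.8 − j8.37 Ω
Γ_s = (Z_in − Z_s)/(Z_in + Z_s) = (-59.2 − j8.37)/(90.8 − j8.37), |Γ_s| = 0.655

|Γ| ≈ 0.655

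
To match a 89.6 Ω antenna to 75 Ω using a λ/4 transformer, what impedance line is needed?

Z_qwt ≈ 82 Ω

Z_qwt = √(Z_0·R_L) = √(75 × 89.6) = √6720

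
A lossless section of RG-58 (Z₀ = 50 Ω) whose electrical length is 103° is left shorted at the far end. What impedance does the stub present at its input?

tan(βl) = -4.33
For a shorted stub, Z_in = jZ_0·tan(βl)

Z_in ≈ −j217 Ω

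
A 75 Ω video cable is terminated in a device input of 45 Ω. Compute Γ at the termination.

Γ = (Z_L − Z_0)/(Z_L + Z_0) = (45 − 75)/(45 + 75) = -30/120

Γ = -0.25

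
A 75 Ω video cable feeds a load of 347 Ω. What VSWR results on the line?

For a purely resistive load, VSWR = R_L/Z_0 or Z_0/R_L (whichever > 1) = 347/75

VSWR ≈ 4.63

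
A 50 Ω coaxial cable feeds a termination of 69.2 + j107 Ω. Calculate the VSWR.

VSWR ≈ 5.22

Γ = (Z_L − Z_0)/(Z_L + Z_0) = (19.2 + j107)/(119.2 + j107)
|Γ| = 109/160 = 0.679
VSWR = (1 + |Γ|)/(1 − |Γ|) = 1.68/0.321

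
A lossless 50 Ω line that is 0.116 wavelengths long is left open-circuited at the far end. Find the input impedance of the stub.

βl = 2π × 0.116 = 41.8°
tan(βl) = 0.893
For an open-circuited stub, Z_in = −jZ_0·cot(βl) = −jZ_0/tan(βl)

Z_in ≈ −j56 Ω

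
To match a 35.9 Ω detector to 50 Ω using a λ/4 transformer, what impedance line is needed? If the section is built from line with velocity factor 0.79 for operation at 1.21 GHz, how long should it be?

Z_qwt = √(Z_0·R_L) = √(50 × 35.9) = √1795
λ = 0.79·c/f = 0.196 m, so l = λ/4 = 0.049 m

Z_qwt ≈ 42.4 Ω; length ≈ 4.9 cm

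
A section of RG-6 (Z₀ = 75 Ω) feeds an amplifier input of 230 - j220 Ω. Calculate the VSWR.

VSWR ≈ 6.03

Γ = (Z_L − Z_0)/(Z_L + Z_0) = (155 − j220)/(305 − j220)
|Γ| = 269/376 = 0.716
VSWR = (1 + |Γ|)/(1 − |Γ|) = 1.72/0.284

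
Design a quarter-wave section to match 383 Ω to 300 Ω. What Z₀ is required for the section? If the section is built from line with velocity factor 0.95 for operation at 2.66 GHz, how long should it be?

Z_qwt ≈ 339 Ω; length ≈ 2.68 cm

Z_qwt = √(Z_0·R_L) = √(300 × 383) = √114900
λ = 0.95·c/f = 0.107 m, so l = λ/4 = 0.0268 m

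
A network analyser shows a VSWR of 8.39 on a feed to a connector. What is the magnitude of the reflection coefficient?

|Γ| = (S − 1)/(S + 1) = (8.39 − 1)/(8.39 + 1) = 7.39/9.39

|Γ| ≈ 0.787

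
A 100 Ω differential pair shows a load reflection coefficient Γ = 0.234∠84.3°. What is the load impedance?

Z_L ≈ 93.7 + j46.2 Ω

Z_L = Z_0·(1 + Γ)/(1 − Γ) = 100·(1.02 + j0.233)/(0.977 − j0.233)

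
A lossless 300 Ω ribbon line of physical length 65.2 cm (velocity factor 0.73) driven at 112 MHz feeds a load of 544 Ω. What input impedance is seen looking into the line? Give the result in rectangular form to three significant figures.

Z_in ≈ 200 + j110 Ω

λ = v/f = 0.73·c / 112 MHz = 1.96 m
βl = 2π·l/λ = 2π × 0.333 = 120°
tan(βl) = tan(120°) = -1.73
Z_in = Z_0·(Z_L + jZ_0·tanβl)/(Z_0 + jZ_L·tanβl)
     = 300·(544 − j519)/(300 − j941)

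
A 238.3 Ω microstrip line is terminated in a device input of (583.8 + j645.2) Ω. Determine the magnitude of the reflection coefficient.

Γ = (Z_L − Z_0)/(Z_L + Z_0) = (345.5 + j645.2)/(822.1 + j645.2)
|Γ| = 732/1050

|Γ| ≈ 0.7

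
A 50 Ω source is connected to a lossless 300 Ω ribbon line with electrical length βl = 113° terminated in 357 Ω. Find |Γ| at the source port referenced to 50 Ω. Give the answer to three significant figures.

tan(βl) = -2.36
Z_in = Z_0·(Z_L + jZ_0·tanβl)/(Z_0 + jZ_L·tanβl) = 264 + j33.2 Ω
Γ_s = (Z_in − Z_s)/(Z_in + Z_s) = (214 + j33.2)/(314 + j33.2), |Γ_s| = 0.686

|Γ| ≈ 0.686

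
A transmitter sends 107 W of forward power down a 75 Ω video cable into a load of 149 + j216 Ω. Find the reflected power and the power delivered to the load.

P_reflected ≈ 57.6 W; P_delivered ≈ 49.4 W

|Γ| = |(74 + j216)/(224 + j216)| = 0.734
|Γ|² = 0.538
P_refl = |Γ|²·P_inc = 57.6 W, P_del = (1 − |Γ|²)·P_inc = 49.4 W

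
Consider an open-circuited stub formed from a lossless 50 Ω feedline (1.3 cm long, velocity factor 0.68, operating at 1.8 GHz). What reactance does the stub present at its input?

X_in ≈ -56.9 Ω (capacitive)

λ = v/f = 0.68·c / 1.8 GHz = 0.113 m
βl = 2π·l/λ = 2π × 0.115 = 41.3°
tan(βl) = 0.878
For an open-circuited stub, Z_in = −jZ_0·cot(βl) = −jZ_0/tan(βl)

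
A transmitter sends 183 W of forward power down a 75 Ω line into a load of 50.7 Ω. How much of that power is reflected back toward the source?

P_reflected ≈ 6.84 W

Γ = (50.7 − 75)/(50.7 + 75) = -0.193
|Γ|² = 0.0374
P_refl = |Γ|²·P_inc = 6.84 W, P_del = (1 − |Γ|²)·P_inc = 176 W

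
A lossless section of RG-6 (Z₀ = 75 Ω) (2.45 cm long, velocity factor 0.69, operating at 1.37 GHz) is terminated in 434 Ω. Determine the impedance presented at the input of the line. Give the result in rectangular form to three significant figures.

λ = v/f = 0.69·c / 1.37 GHz = 0.151 m
βl = 2π·l/λ = 2π × 0.162 = 58.4°
tan(βl) = tan(58.4°) = 1.62
Z_in = Z_0·(Z_L + jZ_0·tanβl)/(Z_0 + jZ_L·tanβl)
     = 75·(434 + j122)/(75 + j705)

Z_in ≈ 17.7 − j44.3 Ω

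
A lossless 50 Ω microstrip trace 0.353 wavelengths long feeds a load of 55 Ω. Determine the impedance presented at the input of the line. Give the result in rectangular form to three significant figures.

Z_in ≈ 48.5 + j4.46 Ω

βl = 2π × 0.353 = 127°
tan(βl) = tan(127°) = -1.32
Z_in = Z_0·(Z_L + jZ_0·tanβl)/(Z_0 + jZ_L·tanβl)
     = 50·(55 − j66.2)/(50 − j72.8)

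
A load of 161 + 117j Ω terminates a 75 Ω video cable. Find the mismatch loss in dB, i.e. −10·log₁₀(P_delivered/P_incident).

Γ = (86 + j117)/(236 + j117), |Γ| = 0.551
|Γ|² = 0.304, so P_del/P_inc = 1 − |Γ|² = 0.696
ML = −10·log₁₀(1 − |Γ|²)

mismatch loss ≈ 1.57 dB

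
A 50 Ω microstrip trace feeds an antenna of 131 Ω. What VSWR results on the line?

VSWR ≈ 2.62

Γ = (131 − 50)/(131 + 50) = 0.448
VSWR = (1 + 0.448)/(1 − 0.448)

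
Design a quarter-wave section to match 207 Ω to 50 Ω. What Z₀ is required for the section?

Z_qwt = √(Z_0·R_L) = √(50 × 207) = √10350

Z_qwt ≈ 102 Ω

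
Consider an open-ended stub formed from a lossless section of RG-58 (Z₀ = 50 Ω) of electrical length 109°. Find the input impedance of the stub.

tan(βl) = -2.9
For an open-ended stub, Z_in = −jZ_0·cot(βl) = −jZ_0/tan(βl)

Z_in ≈ +j17.2 Ω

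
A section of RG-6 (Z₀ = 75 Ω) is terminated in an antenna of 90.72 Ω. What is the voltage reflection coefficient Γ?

Γ = (Z_L − Z_0)/(Z_L + Z_0) = (90.72 − 75)/(90.72 + 75) = 15.72/165.7

Γ = 0.0949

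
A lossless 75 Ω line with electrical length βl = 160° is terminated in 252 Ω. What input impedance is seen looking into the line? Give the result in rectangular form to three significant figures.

Z_in ≈ 114 + j113 Ω

tan(βl) = tan(160°) = -0.364
Z_in = Z_0·(Z_L + jZ_0·tanβl)/(Z_0 + jZ_L·tanβl)
     = 75·(252 − j27.3)/(75 − j91.7)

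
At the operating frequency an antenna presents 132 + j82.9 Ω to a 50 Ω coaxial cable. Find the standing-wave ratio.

VSWR ≈ 3.8

Γ = (Z_L − Z_0)/(Z_L + Z_0) = (82 + j82.9)/(182 + j82.9)
|Γ| = 117/200 = 0.583
VSWR = (1 + |Γ|)/(1 − |Γ|) = 1.58/0.417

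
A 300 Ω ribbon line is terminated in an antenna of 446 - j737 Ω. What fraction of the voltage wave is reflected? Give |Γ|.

|Γ| ≈ 0.716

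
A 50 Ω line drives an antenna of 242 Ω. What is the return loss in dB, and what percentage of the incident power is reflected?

RL ≈ 3.64 dB; 43.2% of incident power reflected

Γ = (242 − 50)/(242 + 50) = 0.658
RL = −20·log₁₀(0.658) = 3.64 dB
P_refl/P_inc = |Γ|² = 0.432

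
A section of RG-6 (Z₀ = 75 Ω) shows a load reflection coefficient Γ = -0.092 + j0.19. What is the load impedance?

Z_L = Z_0·(1 + Γ)/(1 − Γ) = 75·(0.908 + j0.19)/(1.09 − j0.19)

Z_L ≈ 58.3 + j23.2 Ω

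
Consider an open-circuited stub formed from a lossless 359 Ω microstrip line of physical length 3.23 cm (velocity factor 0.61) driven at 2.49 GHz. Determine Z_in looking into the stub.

λ = v/f = 0.61·c / 2.49 GHz = 0.0735 m
βl = 2π·l/λ = 2π × 0.439 = 158°
tan(βl) = -0.4
For an open-circuited stub, Z_in = −jZ_0·cot(βl) = −jZ_0/tan(βl)

Z_in ≈ +j898 Ω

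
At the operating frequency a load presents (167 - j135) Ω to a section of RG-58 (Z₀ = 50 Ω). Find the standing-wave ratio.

Γ = (Z_L − Z_0)/(Z_L + Z_0) = (117 − j135)/(217 − j135)
|Γ| = 179/256 = 0.699
VSWR = (1 + |Γ|)/(1 − |Γ|) = 1.7/0.301

VSWR ≈ 5.64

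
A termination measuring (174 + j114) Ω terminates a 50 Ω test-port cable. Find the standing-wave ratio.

VSWR ≈ 5.06

Γ = (Z_L − Z_0)/(Z_L + Z_0) = (124 + j114)/(224 + j114)
|Γ| = 168/251 = 0.67
VSWR = (1 + |Γ|)/(1 − |Γ|) = 1.67/0.33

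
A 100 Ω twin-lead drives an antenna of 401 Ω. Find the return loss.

RL ≈ 4.43 dB

Γ = (401 − 100)/(401 + 100) = 0.601
RL = −20·log₁₀|Γ| = −20·log₁₀(0.601)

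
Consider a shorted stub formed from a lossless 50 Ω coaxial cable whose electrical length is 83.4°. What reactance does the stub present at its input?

tan(βl) = 8.64
For a shorted stub, Z_in = jZ_0·tan(βl)

X_in ≈ 432 Ω (inductive)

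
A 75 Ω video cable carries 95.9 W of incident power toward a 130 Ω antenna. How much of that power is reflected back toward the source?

P_reflected ≈ 6.9 W

Γ = (130 − 75)/(130 + 75) = 0.268
|Γ|² = 0.072
P_refl = |Γ|²·P_inc = 6.9 W, P_del = (1 − |Γ|²)·P_inc = 89 W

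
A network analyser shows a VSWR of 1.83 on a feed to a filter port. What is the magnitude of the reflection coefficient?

|Γ| = (S − 1)/(S + 1) = (1.83 − 1)/(1.83 + 1) = 0.83/2.83

|Γ| ≈ 0.293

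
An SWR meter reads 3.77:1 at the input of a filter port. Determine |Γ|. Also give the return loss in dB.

|Γ| ≈ 0.581; return loss ≈ 4.72 dB

|Γ| = (S − 1)/(S + 1) = (3.77 − 1)/(3.77 + 1) = 2.77/4.77
RL = −20·log₁₀|Γ| = −20·log₁₀(0.581)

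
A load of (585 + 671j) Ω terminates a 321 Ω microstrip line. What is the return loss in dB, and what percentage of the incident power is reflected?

Γ = (264 + j671)/(906 + j671), |Γ| = 0.64
RL = −20·log₁₀(0.64) = 3.88 dB
P_refl/P_inc = |Γ|² = 0.409

RL ≈ 3.88 dB; 40.9% of incident power reflected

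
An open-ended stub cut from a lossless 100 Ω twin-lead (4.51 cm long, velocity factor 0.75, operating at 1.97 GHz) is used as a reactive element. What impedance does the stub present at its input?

Z_in ≈ +j129 Ω

λ = v/f = 0.75·c / 1.97 GHz = 0.114 m
βl = 2π·l/λ = 2π × 0.395 = 142°
tan(βl) = -0.777
For an open-ended stub, Z_in = −jZ_0·cot(βl) = −jZ_0/tan(βl)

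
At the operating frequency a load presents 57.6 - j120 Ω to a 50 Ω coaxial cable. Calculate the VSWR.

VSWR ≈ 6.87

Γ = (Z_L − Z_0)/(Z_L + Z_0) = (7.6 − j120)/(107.6 − j120)
|Γ| = 120/161 = 0.746
VSWR = (1 + |Γ|)/(1 − |Γ|) = 1.75/0.254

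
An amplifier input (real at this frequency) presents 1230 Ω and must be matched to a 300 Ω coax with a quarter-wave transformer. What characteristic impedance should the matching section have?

Z_qwt = √(Z_0·R_L) = √(300 × 1230) = √369000

Z_qwt ≈ 607 Ω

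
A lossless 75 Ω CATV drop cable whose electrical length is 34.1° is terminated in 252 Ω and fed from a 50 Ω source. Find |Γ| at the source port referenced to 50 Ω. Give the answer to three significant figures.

tan(βl) = 0.677
Z_in = Z_0·(Z_L + jZ_0·tanβl)/(Z_0 + jZ_L·tanβl) = 59.5 − j84.6 Ω
Γ_s = (Z_in − Z_s)/(Z_in + Z_s) = (9.52 − j84.6)/(110 − j84.6), |Γ_s| = 0.615

|Γ| ≈ 0.615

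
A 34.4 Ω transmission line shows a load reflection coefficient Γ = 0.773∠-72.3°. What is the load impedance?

Z_L = Z_0·(1 + Γ)/(1 − Γ) = 34.4·(1.24 − j0.736)/(0.765 + j0.736)

Z_L ≈ 12.3 − j44.9 Ω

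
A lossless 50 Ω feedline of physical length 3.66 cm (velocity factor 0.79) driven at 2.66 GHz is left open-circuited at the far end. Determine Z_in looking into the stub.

λ = v/f = 0.79·c / 2.66 GHz = 0.0891 m
βl = 2π·l/λ = 2π × 0.411 = 148°
tan(βl) = -0.628
For an open-circuited stub, Z_in = −jZ_0·cot(βl) = −jZ_0/tan(βl)

Z_in ≈ +j79.7 Ω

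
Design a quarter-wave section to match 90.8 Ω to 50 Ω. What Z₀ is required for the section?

Z_qwt ≈ 67.4 Ω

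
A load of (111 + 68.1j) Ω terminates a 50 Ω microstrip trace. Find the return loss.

Γ = (61 + j68.1)/(161 + j68.1), |Γ| = 0.523
RL = −20·log₁₀|Γ| = −20·log₁₀(0.523)

RL ≈ 5.63 dB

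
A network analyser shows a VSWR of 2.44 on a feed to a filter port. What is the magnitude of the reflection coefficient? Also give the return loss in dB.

|Γ| ≈ 0.419; return loss ≈ 7.56 dB

|Γ| = (S − 1)/(S + 1) = (2.44 − 1)/(2.44 + 1) = 1.44/3.44
RL = −20·log₁₀|Γ| = −20·log₁₀(0.419)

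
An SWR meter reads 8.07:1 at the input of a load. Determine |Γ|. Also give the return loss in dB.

|Γ| ≈ 0.779; return loss ≈ 2.16 dB

|Γ| = (S − 1)/(S + 1) = (8.07 − 1)/(8.07 + 1) = 7.07/9.07
RL = −20·log₁₀|Γ| = −20·log₁₀(0.779)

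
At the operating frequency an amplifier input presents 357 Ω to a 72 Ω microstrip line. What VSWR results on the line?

VSWR ≈ 4.96

Γ = (357 − 72)/(357 + 72) = 0.664
VSWR = (1 + 0.664)/(1 − 0.664)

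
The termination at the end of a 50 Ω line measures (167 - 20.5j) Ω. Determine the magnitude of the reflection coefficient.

Γ = (Z_L − Z_0)/(Z_L + Z_0) = (117 − j20.5)/(217 − j20.5)
|Γ| = 119/218

|Γ| ≈ 0.545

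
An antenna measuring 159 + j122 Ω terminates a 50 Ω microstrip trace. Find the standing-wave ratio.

Γ = (Z_L − Z_0)/(Z_L + Z_0) = (109 + j122)/(209 + j122)
|Γ| = 164/242 = 0.676
VSWR = (1 + |Γ|)/(1 − |Γ|) = 1.68/0.324

VSWR ≈ 5.17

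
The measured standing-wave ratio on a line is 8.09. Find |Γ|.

|Γ| ≈ 0.78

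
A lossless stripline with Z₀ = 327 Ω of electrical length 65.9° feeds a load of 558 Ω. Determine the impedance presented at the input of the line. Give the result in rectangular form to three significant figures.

tan(βl) = tan(65.9°) = 2.24
Z_in = Z_0·(Z_L + jZ_0·tanβl)/(Z_0 + jZ_L·tanβl)
     = 327·(558 + j731)/(327 + j1250)

Z_in ≈ 215 − j89.9 Ω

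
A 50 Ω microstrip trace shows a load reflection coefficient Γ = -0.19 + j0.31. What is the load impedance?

Z_L ≈ 28.7 + j20.5 Ω

Z_L = Z_0·(1 + Γ)/(1 − Γ) = 50·(0.81 + j0.31)/(1.19 − j0.31)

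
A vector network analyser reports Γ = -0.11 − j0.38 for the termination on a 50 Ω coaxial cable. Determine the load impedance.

Z_L ≈ 30.6 − j27.6 Ω

Z_L = Z_0·(1 + Γ)/(1 − Γ) = 50·(0.89 − j0.38)/(1.11 + j0.38)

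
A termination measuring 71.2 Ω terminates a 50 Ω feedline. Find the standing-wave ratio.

VSWR ≈ 1.42

For a purely resistive load, VSWR = R_L/Z_0 or Z_0/R_L (whichever > 1) = 71.2/50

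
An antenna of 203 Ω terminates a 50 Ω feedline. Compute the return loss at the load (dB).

RL ≈ 4.37 dB

Γ = (203 − 50)/(203 + 50) = 0.605
RL = −20·log₁₀|Γ| = −20·log₁₀(0.605)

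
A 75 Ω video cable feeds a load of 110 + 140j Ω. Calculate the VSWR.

Γ = (Z_L − Z_0)/(Z_L + Z_0) = (35 + j140)/(185 + j140)
|Γ| = 144/232 = 0.622
VSWR = (1 + |Γ|)/(1 − |Γ|) = 1.62/0.378

VSWR ≈ 4.29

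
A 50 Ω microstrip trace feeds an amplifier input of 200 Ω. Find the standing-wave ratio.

VSWR ≈ 4

Γ = (200 − 50)/(200 + 50) = 0.6
VSWR = (1 + 0.6)/(1 − 0.6)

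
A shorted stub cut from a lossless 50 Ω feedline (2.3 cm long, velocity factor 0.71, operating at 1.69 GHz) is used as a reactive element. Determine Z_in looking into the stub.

λ = v/f = 0.71·c / 1.69 GHz = 0.126 m
βl = 2π·l/λ = 2π × 0.182 = 65.7°
tan(βl) = 2.21
For a shorted stub, Z_in = jZ_0·tan(βl)

Z_in ≈ +j111 Ω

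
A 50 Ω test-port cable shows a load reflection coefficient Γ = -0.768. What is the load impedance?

Z_L = Z_0·(1 + Γ)/(1 − Γ) = 50·(0.232)/(1.77)

Z_L ≈ 6.56 Ω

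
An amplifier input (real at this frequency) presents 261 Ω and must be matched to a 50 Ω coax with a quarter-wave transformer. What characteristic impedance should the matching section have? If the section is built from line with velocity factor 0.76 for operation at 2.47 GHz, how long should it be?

Z_qwt ≈ 114 Ω; length ≈ 2.31 cm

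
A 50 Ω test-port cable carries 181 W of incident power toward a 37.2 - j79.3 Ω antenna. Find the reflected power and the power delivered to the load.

P_reflected ≈ 84.1 W; P_delivered ≈ 96.9 W

|Γ| = |(-12.8 − j79.3)/(87.2 − j79.3)| = 0.682
|Γ|² = 0.464
P_refl = |Γ|²·P_inc = 84.1 W, P_del = (1 − |Γ|²)·P_inc = 96.9 W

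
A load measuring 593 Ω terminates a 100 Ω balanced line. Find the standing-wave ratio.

For a purely resistive load, VSWR = R_L/Z_0 or Z_0/R_L (whichever > 1) = 593/100

VSWR ≈ 5.93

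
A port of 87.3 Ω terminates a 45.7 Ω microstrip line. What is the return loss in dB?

Γ = (87.3 − 45.7)/(87.3 + 45.7) = 0.313
RL = −20·log₁₀|Γ| = −20·log₁₀(0.313)

RL ≈ 10.1 dB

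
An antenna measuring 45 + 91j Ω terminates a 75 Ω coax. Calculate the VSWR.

Γ = (Z_L − Z_0)/(Z_L + Z_0) = (-30 + j91)/(120 + j91)
|Γ| = 95.8/151 = 0.636
VSWR = (1 + |Γ|)/(1 − |Γ|) = 1.64/0.364

VSWR ≈ 4.5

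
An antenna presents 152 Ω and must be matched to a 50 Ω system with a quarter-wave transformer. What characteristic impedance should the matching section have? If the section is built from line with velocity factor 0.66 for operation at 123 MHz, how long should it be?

Z_qwt = √(Z_0·R_L) = √(50 × 152) = √7600
λ = 0.66·c/f = 1.61 m, so l = λ/4 = 0.402 m

Z_qwt ≈ 87.2 Ω; length ≈ 40.2 cm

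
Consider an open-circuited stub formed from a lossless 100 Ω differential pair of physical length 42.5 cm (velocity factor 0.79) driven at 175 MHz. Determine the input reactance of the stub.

X_in ≈ 42.4 Ω (inductive)

λ = v/f = 0.79·c / 175 MHz = 1.35 m
βl = 2π·l/λ = 2π × 0.314 = 113°
tan(βl) = -2.36
For an open-circuited stub, Z_in = −jZ_0·cot(βl) = −jZ_0/tan(βl)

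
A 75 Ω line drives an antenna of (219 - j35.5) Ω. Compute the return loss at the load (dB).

Γ = (144 − j35.5)/(294 − j35.5), |Γ| = 0.501
RL = −20·log₁₀|Γ| = −20·log₁₀(0.501)

RL ≈ 6.01 dB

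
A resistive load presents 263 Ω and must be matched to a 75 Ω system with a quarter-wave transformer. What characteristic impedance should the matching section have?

Z_qwt ≈ 140 Ω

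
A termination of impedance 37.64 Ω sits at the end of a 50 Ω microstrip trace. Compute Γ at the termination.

Γ = (Z_L − Z_0)/(Z_L + Z_0) = (37.64 − 50)/(37.64 + 50) = -12.36/87.64

Γ = -0.141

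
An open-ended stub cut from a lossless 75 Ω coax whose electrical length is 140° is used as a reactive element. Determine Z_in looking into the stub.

Z_in ≈ +j89.4 Ω

tan(βl) = -0.839
For an open-ended stub, Z_in = −jZ_0·cot(βl) = −jZ_0/tan(βl)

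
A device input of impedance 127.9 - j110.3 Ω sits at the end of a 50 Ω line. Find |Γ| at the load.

Γ = (Z_L − Z_0)/(Z_L + Z_0) = (77.9 − j110.3)/(177.9 − j110.3)
|Γ| = 135/209

|Γ| ≈ 0.645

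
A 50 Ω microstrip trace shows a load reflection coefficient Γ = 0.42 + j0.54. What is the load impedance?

Z_L ≈ 42.4 + j86 Ω

Z_L = Z_0·(1 + Γ)/(1 − Γ) = 50·(1.42 + j0.54)/(0.58 − j0.54)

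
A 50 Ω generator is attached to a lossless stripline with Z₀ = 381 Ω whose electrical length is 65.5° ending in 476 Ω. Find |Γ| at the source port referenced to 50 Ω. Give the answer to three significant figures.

tan(βl) = 2.19
Z_in = Z_0·(Z_L + jZ_0·tanβl)/(Z_0 + jZ_L·tanβl) = 325 − j55.1 Ω
Γ_s = (Z_in − Z_s)/(Z_in + Z_s) = (275 − j55.1)/(375 − j55.1), |Γ_s| = 0.74

|Γ| ≈ 0.74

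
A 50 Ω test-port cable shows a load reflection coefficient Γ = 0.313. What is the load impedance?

Z_L = Z_0·(1 + Γ)/(1 − Γ) = 50·(1.31)/(0.687)

Z_L ≈ 95.6 Ω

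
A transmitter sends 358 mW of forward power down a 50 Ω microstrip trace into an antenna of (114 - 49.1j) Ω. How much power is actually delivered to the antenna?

|Γ| = |(64 − j49.1)/(164 − j49.1)| = 0.471
|Γ|² = 0.222
P_refl = |Γ|²·P_inc = 79.5 mW, P_del = (1 − |Γ|²)·P_inc = 279 mW

P_delivered ≈ 279 mW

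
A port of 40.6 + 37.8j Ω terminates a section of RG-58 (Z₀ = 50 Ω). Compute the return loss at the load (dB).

Γ = (-9.4 + j37.8)/(90.6 + j37.8), |Γ| = 0.397
RL = −20·log₁₀|Γ| = −20·log₁₀(0.397)

RL ≈ 8.03 dB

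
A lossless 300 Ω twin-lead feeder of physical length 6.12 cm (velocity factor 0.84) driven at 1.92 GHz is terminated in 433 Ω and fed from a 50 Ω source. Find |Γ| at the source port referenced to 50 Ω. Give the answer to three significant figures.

λ = v/f = 0.84·c / 1.92 GHz = 0.131 m
βl = 2π·l/λ = 2π × 0.466 = 168°
tan(βl) = -0.215
Z_in = Z_0·(Z_L + jZ_0·tanβl)/(Z_0 + jZ_L·tanβl) = 413 + j63.7 Ω
Γ_s = (Z_in − Z_s)/(Z_in + Z_s) = (363 + j63.7)/(463 + j63.7), |Γ_s| = 0.789

|Γ| ≈ 0.789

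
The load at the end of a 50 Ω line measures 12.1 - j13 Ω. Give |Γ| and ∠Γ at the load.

Γ ≈ 0.632 ∠ -149°

Γ = (Z_L − Z_0)/(Z_L + Z_0) = (-37.9 − j13)/(62.1 − j13)
|Γ| = 40.1/63.4 = 0.632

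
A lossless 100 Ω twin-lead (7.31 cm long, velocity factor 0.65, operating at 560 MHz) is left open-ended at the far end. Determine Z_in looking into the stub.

Z_in ≈ −j25.7 Ω

λ = v/f = 0.65·c / 560 MHz = 0.348 m
βl = 2π·l/λ = 2π × 0.21 = 75.6°
tan(βl) = 3.89
For an open-ended stub, Z_in = −jZ_0·cot(βl) = −jZ_0/tan(βl)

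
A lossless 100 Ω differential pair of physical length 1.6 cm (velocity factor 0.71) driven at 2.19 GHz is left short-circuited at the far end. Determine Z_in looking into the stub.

Z_in ≈ +j168 Ω

λ = v/f = 0.71·c / 2.19 GHz = 0.0973 m
βl = 2π·l/λ = 2π × 0.165 = 59.2°
tan(βl) = 1.68
For a short-circuited stub, Z_in = jZ_0·tan(βl)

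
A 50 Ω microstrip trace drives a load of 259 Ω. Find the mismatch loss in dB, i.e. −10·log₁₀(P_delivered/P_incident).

mismatch loss ≈ 2.66 dB

Γ = (259 − 50)/(259 + 50) = 0.676
|Γ|² = 0.457, so P_del/P_inc = 1 − |Γ|² = 0.543
ML = −10·log₁₀(1 − |Γ|²)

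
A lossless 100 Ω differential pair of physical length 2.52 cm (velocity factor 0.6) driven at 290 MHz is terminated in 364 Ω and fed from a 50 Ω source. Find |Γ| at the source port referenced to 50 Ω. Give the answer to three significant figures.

λ = v/f = 0.6·c / 290 MHz = 0.621 m
βl = 2π·l/λ = 2π × 0.0406 = 14.6°
tan(βl) = 0.261
Z_in = Z_0·(Z_L + jZ_0·tanβl)/(Z_0 + jZ_L·tanβl) = 204 − j168 Ω
Γ_s = (Z_in − Z_s)/(Z_in + Z_s) = (154 − j168)/(254 − j168), |Γ_s| = 0.748

|Γ| ≈ 0.748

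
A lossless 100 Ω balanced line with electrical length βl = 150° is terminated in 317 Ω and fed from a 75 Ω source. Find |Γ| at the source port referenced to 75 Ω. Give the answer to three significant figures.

|Γ| ≈ 0.582

tan(βl) = -0.577
Z_in = Z_0·(Z_L + jZ_0·tanβl)/(Z_0 + jZ_L·tanβl) = 97.2 + j120 Ω
Γ_s = (Z_in − Z_s)/(Z_in + Z_s) = (22.2 + j120)/(172 + j120), |Γ_s| = 0.582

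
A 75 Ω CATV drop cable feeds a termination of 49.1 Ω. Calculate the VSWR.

For a purely resistive load, VSWR = R_L/Z_0 or Z_0/R_L (whichever > 1) = 75/49.1

VSWR ≈ 1.53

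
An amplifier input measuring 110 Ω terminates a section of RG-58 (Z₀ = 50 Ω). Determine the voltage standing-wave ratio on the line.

Γ = (110 − 50)/(110 + 50) = 0.375
VSWR = (1 + 0.375)/(1 − 0.375)

VSWR ≈ 2.2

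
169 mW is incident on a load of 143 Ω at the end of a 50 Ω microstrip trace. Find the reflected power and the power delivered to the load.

Γ = (143 − 50)/(143 + 50) = 0.482
|Γ|² = 0.232
P_refl = |Γ|²·P_inc = 39.2 mW, P_del = (1 − |Γ|²)·P_inc = 130 mW

P_reflected ≈ 39.2 mW; P_delivered ≈ 130 mW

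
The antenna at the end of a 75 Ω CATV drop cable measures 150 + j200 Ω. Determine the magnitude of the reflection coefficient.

Γ = (Z_L − Z_0)/(Z_L + Z_0) = (75 + j200)/(225 + j200)
|Γ| = 214/301

|Γ| ≈ 0.71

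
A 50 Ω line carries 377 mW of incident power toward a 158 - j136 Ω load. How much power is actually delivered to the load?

|Γ| = |(108 − j136)/(208 − j136)| = 0.699
|Γ|² = 0.488
P_refl = |Γ|²·P_inc = 184 mW, P_del = (1 − |Γ|²)·P_inc = 193 mW

P_delivered ≈ 193 mW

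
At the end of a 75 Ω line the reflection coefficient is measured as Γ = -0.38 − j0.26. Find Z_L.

Z_L ≈ 30 − j19.8 Ω

Z_L = Z_0·(1 + Γ)/(1 − Γ) = 75·(0.62 − j0.26)/(1.38 + j0.26)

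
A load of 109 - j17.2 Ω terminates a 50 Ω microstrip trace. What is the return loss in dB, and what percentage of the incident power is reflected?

RL ≈ 8.31 dB; 14.8% of incident power reflected

Γ = (59 − j17.2)/(159 − j17.2), |Γ| = 0.384
RL = −20·log₁₀(0.384) = 8.31 dB
P_refl/P_inc = |Γ|² = 0.148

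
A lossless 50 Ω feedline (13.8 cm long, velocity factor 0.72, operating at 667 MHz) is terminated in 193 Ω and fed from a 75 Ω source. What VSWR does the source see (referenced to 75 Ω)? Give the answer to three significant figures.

λ = v/f = 0.72·c / 667 MHz = 0.324 m
βl = 2π·l/λ = 2π × 0.426 = 153°
tan(βl) = -0.501
Z_in = Z_0·(Z_L + jZ_0·tanβl)/(Z_0 + jZ_L·tanβl) = 51 + j73.5 Ω
Γ_s = (Z_in − Z_s)/(Z_in + Z_s) = (-24 + j73.5)/(126 + j73.5), |Γ_s| = 0.53
VSWR = (1 + |Γ_s|)/(1 − |Γ_s|)

VSWR ≈ 3.26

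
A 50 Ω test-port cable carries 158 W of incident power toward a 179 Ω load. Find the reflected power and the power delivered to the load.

P_reflected ≈ 50.1 W; P_delivered ≈ 108 W

Γ = (179 − 50)/(179 + 50) = 0.563
|Γ|² = 0.317
P_refl = |Γ|²·P_inc = 50.1 W, P_del = (1 − |Γ|²)·P_inc = 108 W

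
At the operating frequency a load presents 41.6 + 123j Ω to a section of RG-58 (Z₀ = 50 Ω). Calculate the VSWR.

Γ = (Z_L − Z_0)/(Z_L + Z_0) = (-8.4 + j123)/(91.6 + j123)
|Γ| = 123/153 = 0.804
VSWR = (1 + |Γ|)/(1 − |Γ|) = 1.8/0.196

VSWR ≈ 9.2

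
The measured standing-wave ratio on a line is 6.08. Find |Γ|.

|Γ| = (S − 1)/(S + 1) = (6.08 − 1)/(6.08 + 1) = 5.08/7.08

|Γ| ≈ 0.718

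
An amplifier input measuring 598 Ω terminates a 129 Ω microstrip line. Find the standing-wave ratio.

VSWR ≈ 4.64

Γ = (598 − 129)/(598 + 129) = 0.645
VSWR = (1 + 0.645)/(1 − 0.645)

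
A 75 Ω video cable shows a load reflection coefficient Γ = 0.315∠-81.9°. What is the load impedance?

Z_L = Z_0·(1 + Γ)/(1 − Γ) = 75·(1.04 − j0.312)/(0.956 + j0.312)

Z_L ≈ 66.9 − j46.3 Ω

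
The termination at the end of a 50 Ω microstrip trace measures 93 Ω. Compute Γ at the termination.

Γ = 0.301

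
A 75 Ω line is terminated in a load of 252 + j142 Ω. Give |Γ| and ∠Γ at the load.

Γ = (Z_L − Z_0)/(Z_L + Z_0) = (177 + j142)/(327 + j142)
|Γ| = 227/357 = 0.637

Γ ≈ 0.637 ∠ 15.3°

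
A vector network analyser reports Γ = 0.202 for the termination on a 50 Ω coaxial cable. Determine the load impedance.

Z_L ≈ 75.3 Ω

Z_L = Z_0·(1 + Γ)/(1 − Γ) = 50·(1.2)/(0.798)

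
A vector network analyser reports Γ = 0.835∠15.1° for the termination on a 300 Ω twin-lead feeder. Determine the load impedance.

Z_L ≈ 1070 + j1540 Ω

Z_L = Z_0·(1 + Γ)/(1 − Γ) = 300·(1.81 + j0.218)/(0.194 − j0.218)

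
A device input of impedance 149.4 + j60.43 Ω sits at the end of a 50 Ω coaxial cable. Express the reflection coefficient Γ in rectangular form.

Γ ≈ 0.541 + j0.139

Γ = (Z_L − Z_0)/(Z_L + Z_0) = (99.4 + j60.43)/(199.4 + j60.43)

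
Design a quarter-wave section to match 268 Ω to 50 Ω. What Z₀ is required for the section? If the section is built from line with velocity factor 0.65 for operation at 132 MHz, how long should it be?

Z_qwt = √(Z_0·R_L) = √(50 × 268) = √13400
λ = 0.65·c/f = 1.48 m, so l = λ/4 = 0.369 m

Z_qwt ≈ 116 Ω; length ≈ 36.9 cm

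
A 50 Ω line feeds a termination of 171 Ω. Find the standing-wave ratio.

For a purely resistive load, VSWR = R_L/Z_0 or Z_0/R_L (whichever > 1) = 171/50

VSWR ≈ 3.42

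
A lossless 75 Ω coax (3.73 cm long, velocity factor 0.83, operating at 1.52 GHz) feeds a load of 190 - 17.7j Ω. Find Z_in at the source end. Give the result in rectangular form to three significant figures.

λ = v/f = 0.83·c / 1.52 GHz = 0.164 m
βl = 2π·l/λ = 2π × 0.228 = 82°
tan(βl) = tan(82°) = 7.09
Z_in = Z_0·(Z_L + jZ_0·tanβl)/(Z_0 + jZ_L·tanβl)
     = 75·(190 + j514)/(200 + j1350)

Z_in ≈ 29.5 − j6.18 Ω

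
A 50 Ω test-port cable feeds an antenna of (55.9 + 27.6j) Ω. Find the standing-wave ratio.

VSWR ≈ 1.7

Γ = (Z_L − Z_0)/(Z_L + Z_0) = (5.9 + j27.6)/(105.9 + j27.6)
|Γ| = 28.2/109 = 0.258
VSWR = (1 + |Γ|)/(1 − |Γ|) = 1.26/0.742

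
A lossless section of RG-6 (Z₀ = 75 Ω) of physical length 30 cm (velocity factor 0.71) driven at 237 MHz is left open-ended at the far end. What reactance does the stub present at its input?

λ = v/f = 0.71·c / 237 MHz = 0.899 m
βl = 2π·l/λ = 2π × 0.334 = 120°
tan(βl) = -1.72
For an open-ended stub, Z_in = −jZ_0·cot(βl) = −jZ_0/tan(βl)

X_in ≈ 43.6 Ω (inductive)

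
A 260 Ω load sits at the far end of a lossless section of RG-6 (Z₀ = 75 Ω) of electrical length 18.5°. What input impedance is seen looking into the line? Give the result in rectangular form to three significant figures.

tan(βl) = tan(18.5°) = 0.335
Z_in = Z_0·(Z_L + jZ_0·tanβl)/(Z_0 + jZ_L·tanβl)
     = 75·(260 + j25.1)/(75 + j87)

Z_in ≈ 123 − j118 Ω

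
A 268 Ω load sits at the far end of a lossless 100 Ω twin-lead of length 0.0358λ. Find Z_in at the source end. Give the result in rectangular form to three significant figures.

βl = 2π × 0.0358 = 12.9°
tan(βl) = tan(12.9°) = 0.229
Z_in = Z_0·(Z_L + jZ_0·tanβl)/(Z_0 + jZ_L·tanβl)
     = 100·(268 + j22.9)/(100 + j61.3)

Z_in ≈ 205 − j103 Ω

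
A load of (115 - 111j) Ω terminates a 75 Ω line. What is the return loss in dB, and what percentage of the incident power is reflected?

RL ≈ 5.41 dB; 28.7% of incident power reflected

Γ = (40 − j111)/(190 − j111), |Γ| = 0.536
RL = −20·log₁₀(0.536) = 5.41 dB
P_refl/P_inc = |Γ|² = 0.287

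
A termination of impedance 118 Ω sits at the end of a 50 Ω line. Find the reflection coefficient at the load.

Γ = 0.405

Γ = (Z_L − Z_0)/(Z_L + Z_0) = (118 − 50)/(118 + 50) = 68/168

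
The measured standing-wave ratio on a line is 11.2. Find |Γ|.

|Γ| ≈ 0.836

|Γ| = (S − 1)/(S + 1) = (11.2 − 1)/(11.2 + 1) = 10.2/12.2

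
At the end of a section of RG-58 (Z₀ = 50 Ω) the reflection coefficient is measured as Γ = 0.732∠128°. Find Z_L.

Z_L ≈ 9.52 + j23.7 Ω

Z_L = Z_0·(1 + Γ)/(1 − Γ) = 50·(0.549 + j0.577)/(1.45 − j0.577)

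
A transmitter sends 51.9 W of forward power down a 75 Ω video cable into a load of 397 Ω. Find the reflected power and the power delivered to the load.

P_reflected ≈ 24.2 W; P_delivered ≈ 27.7 W

Γ = (397 − 75)/(397 + 75) = 0.682
|Γ|² = 0.465
P_refl = |Γ|²·P_inc = 24.2 W, P_del = (1 − |Γ|²)·P_inc = 27.7 W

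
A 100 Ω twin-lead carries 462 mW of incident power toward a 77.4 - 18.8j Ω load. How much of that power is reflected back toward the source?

|Γ| = |(-22.6 − j18.8)/(177.4 − j18.8)| = 0.165
|Γ|² = 0.0272
P_refl = |Γ|²·P_inc = 12.5 mW, P_del = (1 − |Γ|²)·P_inc = 449 mW

P_reflected ≈ 12.5 mW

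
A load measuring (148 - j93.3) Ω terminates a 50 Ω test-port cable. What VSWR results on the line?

VSWR ≈ 4.24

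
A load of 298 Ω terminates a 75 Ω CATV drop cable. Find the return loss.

Γ = (298 − 75)/(298 + 75) = 0.598
RL = −20·log₁₀|Γ| = −20·log₁₀(0.598)

RL ≈ 4.47 dB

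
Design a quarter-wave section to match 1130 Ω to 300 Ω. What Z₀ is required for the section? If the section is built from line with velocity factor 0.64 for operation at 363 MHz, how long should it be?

Z_qwt = √(Z_0·R_L) = √(300 × 1130) = √339000
λ = 0.64·c/f = 0.529 m, so l = λ/4 = 0.132 m

Z_qwt ≈ 582 Ω; length ≈ 13.2 cm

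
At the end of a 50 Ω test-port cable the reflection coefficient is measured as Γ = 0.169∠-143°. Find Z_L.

Z_L ≈ 37.4 − j7.83 Ω

Z_L = Z_0·(1 + Γ)/(1 − Γ) = 50·(0.865 − j0.102)/(1.13 + j0.102)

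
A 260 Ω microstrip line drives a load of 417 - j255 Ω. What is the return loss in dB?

RL ≈ 7.66 dB

Γ = (157 − j255)/(677 − j255), |Γ| = 0.414
RL = −20·log₁₀|Γ| = −20·log₁₀(0.414)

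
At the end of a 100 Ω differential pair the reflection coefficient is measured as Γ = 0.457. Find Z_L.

Z_L ≈ 268 Ω

Z_L = Z_0·(1 + Γ)/(1 − Γ) = 100·(1.46)/(0.543)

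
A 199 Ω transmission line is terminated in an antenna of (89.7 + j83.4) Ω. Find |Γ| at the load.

Γ = (Z_L − Z_0)/(Z_L + Z_0) = (-109.3 + j83.4)/(288.7 + j83.4)
|Γ| = 137/301

|Γ| ≈ 0.458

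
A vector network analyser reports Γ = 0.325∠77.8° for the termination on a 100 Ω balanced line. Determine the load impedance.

Z_L ≈ 92.4 + j65.6 Ω

Z_L = Z_0·(1 + Γ)/(1 − Γ) = 100·(1.07 + j0.318)/(0.931 − j0.318)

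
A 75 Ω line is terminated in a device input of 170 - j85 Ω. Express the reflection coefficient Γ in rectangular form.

Γ ≈ 0.454 − j0.19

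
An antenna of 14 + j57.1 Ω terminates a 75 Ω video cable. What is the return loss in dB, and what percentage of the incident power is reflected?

Γ = (-61 + j57.1)/(89 + j57.1), |Γ| = 0.79
RL = −20·log₁₀(0.79) = 2.05 dB
P_refl/P_inc = |Γ|² = 0.624

RL ≈ 2.05 dB; 62.4% of incident power reflected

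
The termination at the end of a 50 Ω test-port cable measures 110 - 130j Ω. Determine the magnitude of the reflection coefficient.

|Γ| ≈ 0.695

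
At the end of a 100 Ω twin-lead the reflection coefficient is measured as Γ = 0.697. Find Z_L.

Z_L ≈ 560 Ω

Z_L = Z_0·(1 + Γ)/(1 − Γ) = 100·(1.7)/(0.303)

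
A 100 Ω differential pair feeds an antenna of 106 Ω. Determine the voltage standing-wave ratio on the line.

VSWR ≈ 1.06

For a purely resistive load, VSWR = R_L/Z_0 or Z_0/R_L (whichever > 1) = 106/100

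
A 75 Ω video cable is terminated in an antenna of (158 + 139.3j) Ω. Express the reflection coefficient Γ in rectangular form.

Γ ≈ 0.526 + j0.284

Γ = (Z_L − Z_0)/(Z_L + Z_0) = (83 + j139.3)/(233 + j139.3)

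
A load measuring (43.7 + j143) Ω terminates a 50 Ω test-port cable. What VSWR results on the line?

Γ = (Z_L − Z_0)/(Z_L + Z_0) = (-6.3 + j143)/(93.7 + j143)
|Γ| = 143/171 = 0.837
VSWR = (1 + |Γ|)/(1 − |Γ|) = 1.84/0.163

VSWR ≈ 11.3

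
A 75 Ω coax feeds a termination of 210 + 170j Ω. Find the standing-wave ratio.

VSWR ≈ 4.78

Γ = (Z_L − Z_0)/(Z_L + Z_0) = (135 + j170)/(285 + j170)
|Γ| = 217/332 = 0.654
VSWR = (1 + |Γ|)/(1 − |Γ|) = 1.65/0.346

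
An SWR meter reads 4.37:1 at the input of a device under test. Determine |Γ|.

|Γ| = (S − 1)/(S + 1) = (4.37 − 1)/(4.37 + 1) = 3.37/5.37

|Γ| ≈ 0.628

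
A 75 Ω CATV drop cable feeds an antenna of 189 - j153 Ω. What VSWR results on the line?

Γ = (Z_L − Z_0)/(Z_L + Z_0) = (114 − j153)/(264 − j153)
|Γ| = 191/305 = 0.625
VSWR = (1 + |Γ|)/(1 − |Γ|) = 1.63/0.375

VSWR ≈ 4.34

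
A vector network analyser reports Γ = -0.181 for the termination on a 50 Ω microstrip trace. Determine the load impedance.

Z_L ≈ 34.7 Ω

Z_L = Z_0·(1 + Γ)/(1 − Γ) = 50·(0.819)/(1.18)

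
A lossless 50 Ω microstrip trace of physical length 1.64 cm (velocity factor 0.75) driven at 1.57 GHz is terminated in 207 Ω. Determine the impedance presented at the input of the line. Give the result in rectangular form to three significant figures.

λ = v/f = 0.75·c / 1.57 GHz = 0.143 m
βl = 2π·l/λ = 2π × 0.114 = 41.2°
tan(βl) = tan(41.2°) = 0.875
Z_in = Z_0·(Z_L + jZ_0·tanβl)/(Z_0 + jZ_L·tanβl)
     = 50·(207 + j43.8)/(50 + j181)

Z_in ≈ 25.9 − j50 Ω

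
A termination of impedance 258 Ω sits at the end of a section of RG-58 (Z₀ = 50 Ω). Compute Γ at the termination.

Γ = 0.675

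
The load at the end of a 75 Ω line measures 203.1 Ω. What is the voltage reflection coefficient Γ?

Γ = (Z_L − Z_0)/(Z_L + Z_0) = (203.1 − 75)/(203.1 + 75) = 128.1/278.1

Γ = 0.461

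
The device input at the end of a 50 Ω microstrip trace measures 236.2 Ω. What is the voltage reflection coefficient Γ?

Γ = (Z_L − Z_0)/(Z_L + Z_0) = (236.2 − 50)/(236.2 + 50) = 186.2/286.2

Γ = 0.651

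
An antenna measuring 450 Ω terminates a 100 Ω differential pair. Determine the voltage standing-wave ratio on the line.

VSWR ≈ 4.5

Γ = (450 − 100)/(450 + 100) = 0.636
VSWR = (1 + 0.636)/(1 − 0.636)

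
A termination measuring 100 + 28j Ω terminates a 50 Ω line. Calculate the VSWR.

Γ = (Z_L − Z_0)/(Z_L + Z_0) = (50 + j28)/(150 + j28)
|Γ| = 57.3/153 = 0.376
VSWR = (1 + |Γ|)/(1 − |Γ|) = 1.38/0.624

VSWR ≈ 2.2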